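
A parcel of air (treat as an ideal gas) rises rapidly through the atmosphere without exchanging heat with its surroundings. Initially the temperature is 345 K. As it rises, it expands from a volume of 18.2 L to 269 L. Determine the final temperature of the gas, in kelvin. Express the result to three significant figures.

Adiabatic: T₁V₁^(γ−1) = T₂V₂^(γ−1) ⇒ T₂ = T₁ (V₁/V₂)^(γ−1).
For a diatomic ideal gas γ = 7/5, so γ−1 = 2/5.
T₂ = 345 × (18.2/269)^(2/5) = 117.5 K.

T₂ ≈ 117 K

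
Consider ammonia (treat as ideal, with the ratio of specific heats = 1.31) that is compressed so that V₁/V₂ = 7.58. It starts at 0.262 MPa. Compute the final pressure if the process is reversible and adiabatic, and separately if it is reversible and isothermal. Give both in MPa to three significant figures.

adiabatic: 3.72 MPa; isothermal: 1.99 MPa

Isothermal: P₂ = P₁(V₁/V₂) = 0.262×7.58 = 1.986 MPa.
Adiabatic: P₂ = P₁(V₁/V₂)^γ = 0.262×7.58^(1.31) = 3.721 MPa.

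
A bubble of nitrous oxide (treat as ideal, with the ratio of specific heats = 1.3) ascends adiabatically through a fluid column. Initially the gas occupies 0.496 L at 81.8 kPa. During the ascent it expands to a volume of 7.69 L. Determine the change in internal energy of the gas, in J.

ΔU ≈ -75.8 J

P₂ = P₁(V₁/V₂)^γ = 81.8×(0.496/7.69)^(1.3) = 2.318 kPa.
For a reversible adiabat, W_by_gas = (P₁V₁ − P₂V₂)/(γ−1).
W_by = (81800×0.000496 − 2318×0.00769) / (0.3) = 75.82 J.
Q = 0 ⇒ ΔU = −W_by = -75.82 J.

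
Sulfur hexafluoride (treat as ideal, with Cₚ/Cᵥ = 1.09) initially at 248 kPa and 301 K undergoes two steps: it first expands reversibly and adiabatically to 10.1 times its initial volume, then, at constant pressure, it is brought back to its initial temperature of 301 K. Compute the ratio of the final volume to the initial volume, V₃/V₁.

V₃/V₁ ≈ 12.4

Adiabatic step: V₂/V₁ = 10.1; T₂ = T₁·(1/10.1)^(0.09) = 244.4 K.
Isobaric step: V₃/V₂ = T₃/T₂ = 301/244.4.
V₃/V₁ = (V₂/V₁)(V₃/V₂) = 10.1 × (301/244.4) = 12.44.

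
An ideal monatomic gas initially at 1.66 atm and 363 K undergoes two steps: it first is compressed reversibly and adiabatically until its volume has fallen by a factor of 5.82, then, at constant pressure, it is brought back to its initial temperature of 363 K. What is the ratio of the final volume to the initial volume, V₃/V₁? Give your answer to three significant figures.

V₃/V₁ ≈ 0.0531

For a monatomic ideal gas γ = 5/3.
Adiabatic step: V₂/V₁ = 0.1718; T₂ = T₁·5.82^(2/3) = 1175 K.
Isobaric step: V₃/V₂ = T₃/T₂ = 363/1175.
V₃/V₁ = (V₂/V₁)(V₃/V₂) = 0.1718 × (363/1175) = 0.0531.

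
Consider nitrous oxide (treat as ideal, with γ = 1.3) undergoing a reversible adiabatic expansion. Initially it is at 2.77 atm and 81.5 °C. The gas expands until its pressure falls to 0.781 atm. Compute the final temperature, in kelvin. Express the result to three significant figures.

Along an adiabat T P^((1−γ)/γ) is constant, so T₂ = T₁ (P₂/P₁)^((γ−1)/γ).
T₁ = 81.5 °C = 354.6 K.
T₂ = 354.6 × (0.781/2.77)^(0.231) = 264.8 K.

T₂ ≈ 265 K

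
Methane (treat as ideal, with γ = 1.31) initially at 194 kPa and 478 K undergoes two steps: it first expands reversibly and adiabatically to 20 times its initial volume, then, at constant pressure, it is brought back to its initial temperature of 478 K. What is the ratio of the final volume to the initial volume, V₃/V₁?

V₃/V₁ ≈ 50.6

Adiabatic step: V₂/V₁ = 20; T₂ = T₁·(1/20)^(0.31) = 188.8 K.
Isobaric step: V₃/V₂ = T₃/T₂ = 478/188.8.
V₃/V₁ = (V₂/V₁)(V₃/V₂) = 20 × (478/188.8) = 50.62.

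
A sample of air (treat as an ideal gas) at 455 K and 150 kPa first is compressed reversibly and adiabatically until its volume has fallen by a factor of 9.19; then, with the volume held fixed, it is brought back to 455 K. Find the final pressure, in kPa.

P₃ ≈ 1380 kPa

For a diatomic ideal gas γ = 7/5.
Adiabatic step (PV^γ = const): P₂ = 150×9.19^(7/5) = 3348 kPa; T₂ = 455×9.19^(2/5) = 1105 K.
Isochoric: P₃ = P₂(T₃/T₂) = 3348 × (455/1105) = 1378 kPa.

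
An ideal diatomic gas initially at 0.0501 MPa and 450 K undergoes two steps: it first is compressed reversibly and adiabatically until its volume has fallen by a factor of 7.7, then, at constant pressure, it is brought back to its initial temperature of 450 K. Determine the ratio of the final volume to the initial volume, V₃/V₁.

V₃/V₁ ≈ 0.0574

For a diatomic ideal gas γ = 7/5.
Adiabatic step: V₂/V₁ = 0.1299; T₂ = T₁·7.7^(2/5) = 1018 K.
Isobaric step: V₃/V₂ = T₃/T₂ = 450/1018.
V₃/V₁ = (V₂/V₁)(V₃/V₂) = 0.1299 × (450/1018) = 0.0574.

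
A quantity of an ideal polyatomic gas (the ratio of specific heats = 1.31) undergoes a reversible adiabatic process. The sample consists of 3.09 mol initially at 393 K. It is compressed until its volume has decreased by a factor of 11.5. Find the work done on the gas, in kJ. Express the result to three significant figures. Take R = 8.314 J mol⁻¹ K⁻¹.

W ≈ 36.9 kJ

For a reversible adiabat TV^(γ−1) is constant, so T₂ = T₁ (V₁/V₂)^(γ−1).
T₂ = 393 × 11.5^(0.31) = 837.9 K.
Q = 0, so ΔU = W_on_gas = nCᵥΔT with Cᵥ = R/(γ−1) = 26.82 J/(mol·K).
ΔU = 3.09 × 26.82 × (837.9 − 393) = 36870 J.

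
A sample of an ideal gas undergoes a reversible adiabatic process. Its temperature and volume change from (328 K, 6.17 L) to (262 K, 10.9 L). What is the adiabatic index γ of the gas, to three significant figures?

TV^(γ−1) = const ⇒ γ − 1 = ln(T₂/T₁) / ln(V₁/V₂).
γ = 1 + ln(262/328) / ln(6.17/10.9) = 1.395.

γ ≈ 1.39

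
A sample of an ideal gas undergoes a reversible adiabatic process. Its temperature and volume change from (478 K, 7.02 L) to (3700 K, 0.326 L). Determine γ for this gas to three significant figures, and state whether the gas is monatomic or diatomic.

γ ≈ 1.67; monatomic

TV^(γ−1) = const ⇒ γ − 1 = ln(T₂/T₁) / ln(V₁/V₂).
γ = 1 + ln(3700/478) / ln(7.02/0.326) = 1.667.
γ ≈ 1.67 is close to 5/3, so the gas is monatomic.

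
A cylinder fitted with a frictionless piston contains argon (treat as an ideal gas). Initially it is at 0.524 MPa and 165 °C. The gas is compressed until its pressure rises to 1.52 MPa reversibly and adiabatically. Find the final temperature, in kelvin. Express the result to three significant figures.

Along an adiabat T P^((1−γ)/γ) is constant, so T₂ = T₁ (P₂/P₁)^((γ−1)/γ).
For a monatomic ideal gas γ = 5/3, so (γ−1)/γ = 2/5.
T₁ = 165 °C = 438.1 K.
T₂ = 438.1 × (1.52/0.524)^(2/5) = 670.9 K.

T₂ ≈ 671 K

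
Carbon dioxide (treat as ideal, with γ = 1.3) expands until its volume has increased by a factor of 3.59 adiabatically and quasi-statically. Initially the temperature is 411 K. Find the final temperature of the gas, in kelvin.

T₂ ≈ 280 K

Adiabatic: T₁V₁^(γ−1) = T₂V₂^(γ−1) ⇒ T₂ = T₁ (V₁/V₂)^(γ−1).
T₂ = 411 × (1/3.59)^(0.3) = 280.1 K.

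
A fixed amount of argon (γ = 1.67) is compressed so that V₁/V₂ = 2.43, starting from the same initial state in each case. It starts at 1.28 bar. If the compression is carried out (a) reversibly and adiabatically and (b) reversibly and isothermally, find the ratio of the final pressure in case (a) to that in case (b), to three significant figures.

P_adiabatic / P_isothermal ≈ 1.81

Isothermal: P_b = P₁(V₁/V₂) = 1.28×2.43.
Adiabatic: P_a = P₁(V₁/V₂)^γ = 1.28×2.43^(1.67).
P_a/P_b = (V₁/V₂)^(γ−1) = 2.43^(0.67) = 1.813.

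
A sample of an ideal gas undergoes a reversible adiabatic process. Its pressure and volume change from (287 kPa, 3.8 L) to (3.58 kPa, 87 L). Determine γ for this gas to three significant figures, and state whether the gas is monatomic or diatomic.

PV^γ = const ⇒ γ = ln(P₂/P₁) / ln(V₁/V₂).
γ = ln(3.58/287) / ln(3.8/87) = 1.4.
γ ≈ 1.40 is close to 7/5, so the gas is diatomic.

γ ≈ 1.40; diatomic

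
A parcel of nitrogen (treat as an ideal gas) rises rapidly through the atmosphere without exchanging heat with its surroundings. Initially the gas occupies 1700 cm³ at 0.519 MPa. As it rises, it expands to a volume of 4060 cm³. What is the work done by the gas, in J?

W ≈ 649 J

γ = 7/5 for a diatomic ideal gas.
P₂ = P₁(V₁/V₂)^γ = 0.519×(1700/4060)^(7/5) = 0.1534 MPa.
For a reversible adiabat, W_by_gas = (P₁V₁ − P₂V₂)/(γ−1).
W_by = (519000×0.0017 − 153400×0.00406) / (2/5) = 648.6 J.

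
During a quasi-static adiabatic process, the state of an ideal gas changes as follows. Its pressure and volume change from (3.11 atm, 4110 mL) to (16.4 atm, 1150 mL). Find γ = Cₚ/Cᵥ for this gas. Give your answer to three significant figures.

PV^γ = const ⇒ γ = ln(P₂/P₁) / ln(V₁/V₂).
γ = ln(16.4/3.11) / ln(4110/1150) = 1.305.

γ ≈ 1.31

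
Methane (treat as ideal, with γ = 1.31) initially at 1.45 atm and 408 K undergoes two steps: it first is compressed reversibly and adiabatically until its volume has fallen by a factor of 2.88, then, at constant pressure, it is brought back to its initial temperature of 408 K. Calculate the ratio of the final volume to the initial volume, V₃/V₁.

V₃/V₁ ≈ 0.250

Adiabatic step: V₂/V₁ = 0.3472; T₂ = T₁·2.88^(0.31) = 566.3 K.
Isobaric step: V₃/V₂ = T₃/T₂ = 408/566.3.
V₃/V₁ = (V₂/V₁)(V₃/V₂) = 0.3472 × (408/566.3) = 0.2501.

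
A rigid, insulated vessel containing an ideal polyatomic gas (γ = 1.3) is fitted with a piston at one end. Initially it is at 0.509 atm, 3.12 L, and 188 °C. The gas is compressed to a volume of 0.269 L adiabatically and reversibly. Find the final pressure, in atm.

Adiabatic: P₁V₁^γ = P₂V₂^γ ⇒ P₂ = P₁ (V₁/V₂)^γ.
P₂ = 0.509 × (3.12/0.269)^(1.3) = 12.32 atm.

P₂ ≈ 12.3 atm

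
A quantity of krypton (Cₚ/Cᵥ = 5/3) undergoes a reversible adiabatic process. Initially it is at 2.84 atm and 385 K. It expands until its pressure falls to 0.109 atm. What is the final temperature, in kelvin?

T₂ ≈ 104 K

Along an adiabat T P^((1−γ)/γ) is constant, so T₂ = T₁ (P₂/P₁)^((γ−1)/γ).
T₂ = 385 × (0.109/2.84)^(2/5) = 104.5 K.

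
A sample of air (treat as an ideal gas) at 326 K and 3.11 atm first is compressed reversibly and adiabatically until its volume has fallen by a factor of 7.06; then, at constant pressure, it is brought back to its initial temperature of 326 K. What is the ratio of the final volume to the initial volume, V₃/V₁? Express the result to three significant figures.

V₃/V₁ ≈ 0.0648

For a diatomic ideal gas γ = 7/5.
Adiabatic step: V₂/V₁ = 0.1416; T₂ = T₁·7.06^(2/5) = 712.4 K.
Isobaric step: V₃/V₂ = T₃/T₂ = 326/712.4.
V₃/V₁ = (V₂/V₁)(V₃/V₂) = 0.1416 × (326/712.4) = 0.06481.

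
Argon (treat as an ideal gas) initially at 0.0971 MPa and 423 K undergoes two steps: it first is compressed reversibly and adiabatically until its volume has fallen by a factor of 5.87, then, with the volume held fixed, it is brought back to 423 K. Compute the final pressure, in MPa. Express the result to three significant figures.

For a monatomic ideal gas γ = 5/3.
Adiabatic step (PV^γ = const): P₂ = 0.0971×5.87^(5/3) = 1.855 MPa; T₂ = 423×5.87^(2/3) = 1376 K.
Isochoric: P₃ = P₂(T₃/T₂) = 1.855 × (423/1376) = 0.57 MPa.

P₃ ≈ 0.570 MPa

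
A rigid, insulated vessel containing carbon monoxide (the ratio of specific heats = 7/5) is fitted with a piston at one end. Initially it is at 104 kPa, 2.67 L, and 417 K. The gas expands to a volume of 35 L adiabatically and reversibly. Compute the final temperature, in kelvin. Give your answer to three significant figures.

For a reversible adiabat TV^(γ−1) is constant, so T₂ = T₁ (V₁/V₂)^(γ−1).
T₂ = 417 × (2.67/35)^(2/5) = 149 K.

T₂ ≈ 149 K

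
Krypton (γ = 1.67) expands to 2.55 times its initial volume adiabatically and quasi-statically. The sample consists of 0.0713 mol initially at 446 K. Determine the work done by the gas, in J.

W ≈ 184 J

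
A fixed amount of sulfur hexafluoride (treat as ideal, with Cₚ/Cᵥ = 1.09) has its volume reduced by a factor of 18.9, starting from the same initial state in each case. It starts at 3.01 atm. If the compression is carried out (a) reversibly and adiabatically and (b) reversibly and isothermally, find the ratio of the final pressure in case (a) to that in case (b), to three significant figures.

P_adiabatic / P_isothermal ≈ 1.30

Isothermal: P_b = P₁(V₁/V₂) = 3.01×18.9.
Adiabatic: P_a = P₁(V₁/V₂)^γ = 3.01×18.9^(1.09).
P_a/P_b = (V₁/V₂)^(γ−1) = 18.9^(0.09) = 1.303.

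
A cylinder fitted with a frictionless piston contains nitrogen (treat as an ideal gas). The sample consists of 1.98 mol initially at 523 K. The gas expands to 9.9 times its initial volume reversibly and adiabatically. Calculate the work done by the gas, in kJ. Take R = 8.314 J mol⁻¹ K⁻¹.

W ≈ 12.9 kJ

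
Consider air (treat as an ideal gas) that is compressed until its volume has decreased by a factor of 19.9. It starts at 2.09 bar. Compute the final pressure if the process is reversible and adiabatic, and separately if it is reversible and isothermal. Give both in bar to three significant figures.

For a diatomic ideal gas γ = 7/5.
Isothermal: P₂ = P₁(V₁/V₂) = 2.09×19.9 = 41.59 bar.
Adiabatic: P₂ = P₁(V₁/V₂)^γ = 2.09×19.9^(7/5) = 137.6 bar.

adiabatic: 138 bar; isothermal: 41.6 bar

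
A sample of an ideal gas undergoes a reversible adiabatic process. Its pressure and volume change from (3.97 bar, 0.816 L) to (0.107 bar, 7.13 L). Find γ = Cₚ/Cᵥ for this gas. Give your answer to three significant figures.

PV^γ = const ⇒ γ = ln(P₂/P₁) / ln(V₁/V₂).
γ = ln(0.107/3.97) / ln(0.816/7.13) = 1.667.

γ ≈ 1.67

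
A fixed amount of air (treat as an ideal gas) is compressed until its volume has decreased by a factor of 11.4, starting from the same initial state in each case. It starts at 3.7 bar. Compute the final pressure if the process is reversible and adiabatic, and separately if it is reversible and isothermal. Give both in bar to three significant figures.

For a diatomic ideal gas γ = 7/5.
Isothermal: P₂ = P₁(V₁/V₂) = 3.7×11.4 = 42.18 bar.
Adiabatic: P₂ = P₁(V₁/V₂)^γ = 3.7×11.4^(7/5) = 111.7 bar.

adiabatic: 112 bar; isothermal: 42.2 bar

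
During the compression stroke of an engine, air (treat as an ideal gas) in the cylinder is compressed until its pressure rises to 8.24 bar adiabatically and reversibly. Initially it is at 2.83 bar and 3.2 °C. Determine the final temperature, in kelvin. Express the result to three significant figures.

Adiabatic: T₂/T₁ = (P₂/P₁)^((γ−1)/γ).
For a diatomic ideal gas γ = 7/5, so (γ−1)/γ = 2/7.
T₁ = 3.2 °C = 276.3 K.
T₂ = 276.3 × (8.24/2.83)^(2/7) = 375 K.

T₂ ≈ 375 K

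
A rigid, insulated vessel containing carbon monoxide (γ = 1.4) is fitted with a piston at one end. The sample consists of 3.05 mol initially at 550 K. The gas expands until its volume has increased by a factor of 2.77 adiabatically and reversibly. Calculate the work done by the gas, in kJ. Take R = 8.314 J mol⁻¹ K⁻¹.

Adiabatic: T₁V₁^(γ−1) = T₂V₂^(γ−1) ⇒ T₂ = T₁ (V₁/V₂)^(γ−1).
T₂ = 550 × (1/2.77)^(0.4) = 365.9 K.
Q = 0, so ΔU = W_on_gas = nCᵥΔT with Cᵥ = R/(γ−1) = 20.79 J/(mol·K).
ΔU = 3.05 × 20.79 × (365.9 − 550) = -11670 J.
Work done by the gas = −ΔU = 11670 J.

W ≈ 11.7 kJ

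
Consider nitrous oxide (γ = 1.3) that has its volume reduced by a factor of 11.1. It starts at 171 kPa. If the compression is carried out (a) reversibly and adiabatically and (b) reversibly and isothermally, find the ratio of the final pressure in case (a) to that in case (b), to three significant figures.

P_adiabatic / P_isothermal ≈ 2.06

Isothermal: P_b = P₁(V₁/V₂) = 171×11.1.
Adiabatic: P_a = P₁(V₁/V₂)^γ = 171×11.1^(1.3).
P_a/P_b = (V₁/V₂)^(γ−1) = 11.1^(0.3) = 2.059.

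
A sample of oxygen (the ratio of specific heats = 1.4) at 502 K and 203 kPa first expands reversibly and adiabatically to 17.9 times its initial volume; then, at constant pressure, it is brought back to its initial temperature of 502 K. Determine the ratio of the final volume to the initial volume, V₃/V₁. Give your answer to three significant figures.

V₃/V₁ ≈ 56.8

Adiabatic step: V₂/V₁ = 17.9; T₂ = T₁·(1/17.9)^(0.4) = 158.3 K.
Isobaric step: V₃/V₂ = T₃/T₂ = 502/158.3.
V₃/V₁ = (V₂/V₁)(V₃/V₂) = 17.9 × (502/158.3) = 56.75.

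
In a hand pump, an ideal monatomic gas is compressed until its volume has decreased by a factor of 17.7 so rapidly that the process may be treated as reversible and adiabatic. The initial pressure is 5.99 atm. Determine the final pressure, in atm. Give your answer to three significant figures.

P₂ ≈ 720 atm

Adiabatic: P₁V₁^γ = P₂V₂^γ ⇒ P₂ = P₁ (V₁/V₂)^γ.
For a monatomic ideal gas γ = 5/3.
P₂ = 5.99 × 17.7^(5/3) = 720.1 atm.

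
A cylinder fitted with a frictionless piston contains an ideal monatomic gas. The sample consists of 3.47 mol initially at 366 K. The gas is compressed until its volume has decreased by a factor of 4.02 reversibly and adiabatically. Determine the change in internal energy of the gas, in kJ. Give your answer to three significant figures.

ΔU ≈ 24.2 kJ

For a reversible adiabat TV^(γ−1) is constant, so T₂ = T₁ (V₁/V₂)^(γ−1).
γ = 5/3 for a monatomic ideal gas, so γ−1 = 2/3.
T₂ = 366 × 4.02^(2/3) = 925.3 K.
Q = 0, so ΔU = W_on_gas = nCᵥΔT with Cᵥ = R/(γ−1) = 12.47 J/(mol·K).
ΔU = 3.47 × 12.47 × (925.3 − 366) = 24200 J.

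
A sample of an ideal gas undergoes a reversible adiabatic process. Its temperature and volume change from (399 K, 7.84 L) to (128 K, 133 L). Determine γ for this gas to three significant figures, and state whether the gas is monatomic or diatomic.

γ ≈ 1.40; diatomic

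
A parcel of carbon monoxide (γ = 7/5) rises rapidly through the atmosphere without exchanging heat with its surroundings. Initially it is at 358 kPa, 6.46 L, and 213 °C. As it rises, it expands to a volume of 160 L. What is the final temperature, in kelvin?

Adiabatic: T₁V₁^(γ−1) = T₂V₂^(γ−1) ⇒ T₂ = T₁ (V₁/V₂)^(γ−1).
T₁ = 213 °C = 486.1 K.
T₂ = 486.1 × (6.46/160)^(2/5) = 134.7 K.

T₂ ≈ 135 K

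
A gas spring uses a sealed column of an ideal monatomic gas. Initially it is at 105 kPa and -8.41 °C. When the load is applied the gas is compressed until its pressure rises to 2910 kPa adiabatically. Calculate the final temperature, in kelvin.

T₂ ≈ 1000 K

Adiabatic: T₂/T₁ = (P₂/P₁)^((γ−1)/γ).
For a monatomic ideal gas γ = 5/3, so (γ−1)/γ = 2/5.
T₁ = -8.41 °C = 264.7 K.
T₂ = 264.7 × (2910/105)^(2/5) = 999.8 K.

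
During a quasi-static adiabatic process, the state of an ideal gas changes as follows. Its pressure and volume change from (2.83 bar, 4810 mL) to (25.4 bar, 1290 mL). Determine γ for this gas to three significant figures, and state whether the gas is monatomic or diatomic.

γ ≈ 1.67; monatomic

PV^γ = const ⇒ γ = ln(P₂/P₁) / ln(V₁/V₂).
γ = ln(25.4/2.83) / ln(4810/1290) = 1.667.
γ ≈ 1.67 is close to 5/3, so the gas is monatomic.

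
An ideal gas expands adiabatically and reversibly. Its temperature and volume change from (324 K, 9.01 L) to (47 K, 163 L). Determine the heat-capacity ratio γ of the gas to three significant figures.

TV^(γ−1) = const ⇒ γ − 1 = ln(T₂/T₁) / ln(V₁/V₂).
γ = 1 + ln(47/324) / ln(9.01/163) = 1.667.

γ ≈ 1.67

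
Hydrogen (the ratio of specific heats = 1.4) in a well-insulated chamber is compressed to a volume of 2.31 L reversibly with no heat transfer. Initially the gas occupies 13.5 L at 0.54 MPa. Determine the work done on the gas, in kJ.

W ≈ 18.7 kJ

P₂ = P₁(V₁/V₂)^γ = 0.54×(13.5/2.31)^(1.4) = 6.394 MPa.
For a reversible adiabat, W_by_gas = (P₁V₁ − P₂V₂)/(γ−1).
W_by = (540000×0.0135 − 6.394×10^6×0.00231) / (0.4) = -18700 J.
W_on_gas = −W_by = 18700 J.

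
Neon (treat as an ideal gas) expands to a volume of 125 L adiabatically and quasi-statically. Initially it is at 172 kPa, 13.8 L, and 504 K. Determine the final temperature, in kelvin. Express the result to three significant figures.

T₂ ≈ 116 K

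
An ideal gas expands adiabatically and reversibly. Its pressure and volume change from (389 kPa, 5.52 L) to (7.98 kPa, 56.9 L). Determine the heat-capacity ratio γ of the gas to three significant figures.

PV^γ = const ⇒ γ = ln(P₂/P₁) / ln(V₁/V₂).
γ = ln(7.98/389) / ln(5.52/56.9) = 1.666.

γ ≈ 1.67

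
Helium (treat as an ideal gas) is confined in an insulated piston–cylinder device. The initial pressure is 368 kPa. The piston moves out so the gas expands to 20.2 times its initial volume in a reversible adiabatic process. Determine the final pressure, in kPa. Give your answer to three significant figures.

Since PV^γ is constant along a reversible adiabat, P₂ = P₁ (V₁/V₂)^γ.
For a monatomic ideal gas γ = 5/3.
P₂ = 368 × (1/20.2)^(5/3) = 2.456 kPa.

P₂ ≈ 2.46 kPa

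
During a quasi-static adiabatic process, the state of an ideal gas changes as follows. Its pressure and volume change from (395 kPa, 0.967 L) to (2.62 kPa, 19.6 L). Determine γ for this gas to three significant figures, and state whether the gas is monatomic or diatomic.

γ ≈ 1.67; monatomic

PV^γ = const ⇒ γ = ln(P₂/P₁) / ln(V₁/V₂).
γ = ln(2.62/395) / ln(0.967/19.6) = 1.667.
γ ≈ 1.67 is close to 5/3, so the gas is monatomic.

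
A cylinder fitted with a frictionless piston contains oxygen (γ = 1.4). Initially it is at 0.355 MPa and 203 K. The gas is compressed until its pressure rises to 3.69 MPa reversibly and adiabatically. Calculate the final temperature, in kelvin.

T₂ ≈ 396 K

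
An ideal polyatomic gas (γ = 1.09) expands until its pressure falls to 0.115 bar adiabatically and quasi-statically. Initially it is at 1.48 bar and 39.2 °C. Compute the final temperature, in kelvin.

T₂ ≈ 253 K

Along an adiabat T P^((1−γ)/γ) is constant, so T₂ = T₁ (P₂/P₁)^((γ−1)/γ).
T₁ = 39.2 °C = 312.3 K.
T₂ = 312.3 × (0.115/1.48)^(0.0826) = 252.9 K.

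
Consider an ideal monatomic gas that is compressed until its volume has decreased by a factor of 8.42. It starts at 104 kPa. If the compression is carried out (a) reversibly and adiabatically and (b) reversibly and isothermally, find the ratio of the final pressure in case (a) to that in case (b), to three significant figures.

For a monatomic ideal gas γ = 5/3.
Isothermal: P_b = P₁(V₁/V₂) = 104×8.42.
Adiabatic: P_a = P₁(V₁/V₂)^γ = 104×8.42^(5/3).
P_a/P_b = (V₁/V₂)^(γ−1) = 8.42^(2/3) = 4.139.

P_adiabatic / P_isothermal ≈ 4.14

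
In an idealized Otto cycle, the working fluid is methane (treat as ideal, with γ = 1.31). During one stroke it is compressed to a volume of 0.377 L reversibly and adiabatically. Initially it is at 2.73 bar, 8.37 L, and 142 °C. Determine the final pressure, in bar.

P₂ ≈ 158 bar

Since PV^γ is constant along a reversible adiabat, P₂ = P₁ (V₁/V₂)^γ.
P₂ = 2.73 × (8.37/0.377)^(1.31) = 158.5 bar.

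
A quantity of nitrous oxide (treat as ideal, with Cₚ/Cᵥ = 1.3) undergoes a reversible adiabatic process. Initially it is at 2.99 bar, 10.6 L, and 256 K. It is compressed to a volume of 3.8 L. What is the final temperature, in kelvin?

T₂ ≈ 348 K

Adiabatic: T₁V₁^(γ−1) = T₂V₂^(γ−1) ⇒ T₂ = T₁ (V₁/V₂)^(γ−1).
T₂ = 256 × (10.6/3.8)^(0.3) = 348.3 K.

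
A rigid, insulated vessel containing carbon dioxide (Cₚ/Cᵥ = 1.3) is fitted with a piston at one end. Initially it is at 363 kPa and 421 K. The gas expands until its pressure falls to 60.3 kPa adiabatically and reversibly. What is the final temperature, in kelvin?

Adiabatic: T₂/T₁ = (P₂/P₁)^((γ−1)/γ).
T₂ = 421 × (60.3/363)^(0.231) = 278.2 K.

T₂ ≈ 278 K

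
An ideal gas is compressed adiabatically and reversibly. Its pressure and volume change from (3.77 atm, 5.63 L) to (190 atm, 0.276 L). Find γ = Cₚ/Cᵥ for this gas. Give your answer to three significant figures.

γ ≈ 1.30

PV^γ = const ⇒ γ = ln(P₂/P₁) / ln(V₁/V₂).
γ = ln(190/3.77) / ln(5.63/0.276) = 1.3.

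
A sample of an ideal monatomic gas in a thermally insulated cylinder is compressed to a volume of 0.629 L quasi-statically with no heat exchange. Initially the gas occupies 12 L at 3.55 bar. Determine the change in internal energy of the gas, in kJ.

ΔU ≈ 39.2 kJ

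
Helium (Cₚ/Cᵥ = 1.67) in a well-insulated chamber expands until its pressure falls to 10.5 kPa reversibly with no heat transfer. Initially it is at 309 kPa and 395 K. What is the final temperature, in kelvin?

T₂ ≈ 102 K

Adiabatic: T₂/T₁ = (P₂/P₁)^((γ−1)/γ).
T₂ = 395 × (10.5/309)^(0.401) = 101.7 K.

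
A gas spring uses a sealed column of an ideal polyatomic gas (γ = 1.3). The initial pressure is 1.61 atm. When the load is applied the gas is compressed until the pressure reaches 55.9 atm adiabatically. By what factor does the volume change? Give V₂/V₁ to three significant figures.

V₂/V₁ ≈ 0.0653

From PV^γ = const, V₂/V₁ = (P₁/P₂)^(1/γ).
V₂/V₁ = (1.61/55.9)^(0.769) = 0.0653.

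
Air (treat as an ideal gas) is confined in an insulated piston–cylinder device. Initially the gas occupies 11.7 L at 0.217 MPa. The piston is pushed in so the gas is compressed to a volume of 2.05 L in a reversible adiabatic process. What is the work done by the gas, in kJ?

W ≈ -6.39 kJ

γ = 7/5 for a diatomic ideal gas.
P₂ = P₁(V₁/V₂)^γ = 0.217×(11.7/2.05)^(7/5) = 2.486 MPa.
For a reversible adiabat, W_by_gas = (P₁V₁ − P₂V₂)/(γ−1).
W_by = (217000×0.0117 − 2.486×10^6×0.00205) / (2/5) = -6392 J.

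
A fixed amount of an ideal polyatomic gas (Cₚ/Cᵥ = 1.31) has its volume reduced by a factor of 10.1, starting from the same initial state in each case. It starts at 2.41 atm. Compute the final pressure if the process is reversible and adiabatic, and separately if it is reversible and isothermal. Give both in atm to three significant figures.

adiabatic: 49.9 atm; isothermal: 24.3 atm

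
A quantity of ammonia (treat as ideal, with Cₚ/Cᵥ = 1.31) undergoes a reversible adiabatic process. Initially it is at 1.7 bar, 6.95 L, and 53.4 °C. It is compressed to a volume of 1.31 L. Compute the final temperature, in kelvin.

T₂ ≈ 548 K

For a reversible adiabat TV^(γ−1) is constant, so T₂ = T₁ (V₁/V₂)^(γ−1).
T₁ = 53.4 °C = 326.5 K.
T₂ = 326.5 × (6.95/1.31)^(0.31) = 547.8 K.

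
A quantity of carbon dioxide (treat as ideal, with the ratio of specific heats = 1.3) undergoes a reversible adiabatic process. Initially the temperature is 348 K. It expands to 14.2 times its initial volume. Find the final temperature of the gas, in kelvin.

T₂ ≈ 157 K

For a reversible adiabat TV^(γ−1) is constant, so T₂ = T₁ (V₁/V₂)^(γ−1).
T₂ = 348 × (1/14.2)^(0.3) = 157 K.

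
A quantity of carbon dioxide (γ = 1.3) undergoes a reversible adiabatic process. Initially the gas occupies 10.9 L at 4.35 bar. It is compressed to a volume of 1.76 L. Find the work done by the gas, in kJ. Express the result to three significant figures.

P₂ = P₁(V₁/V₂)^γ = 4.35×(10.9/1.76)^(1.3) = 46.56 bar.
For a reversible adiabat, W_by_gas = (P₁V₁ − P₂V₂)/(γ−1).
W_by = (435000×0.0109 − 4.656×10^6×0.00176) / (0.3) = -11510 J.

W ≈ -11.5 kJ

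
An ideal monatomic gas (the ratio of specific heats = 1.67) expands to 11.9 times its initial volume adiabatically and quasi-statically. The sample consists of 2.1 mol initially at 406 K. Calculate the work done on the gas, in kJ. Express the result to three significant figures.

W ≈ -8.57 kJ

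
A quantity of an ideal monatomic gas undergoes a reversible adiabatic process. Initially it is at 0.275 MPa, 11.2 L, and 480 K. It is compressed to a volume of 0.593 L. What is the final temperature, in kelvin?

T₂ ≈ 3400 K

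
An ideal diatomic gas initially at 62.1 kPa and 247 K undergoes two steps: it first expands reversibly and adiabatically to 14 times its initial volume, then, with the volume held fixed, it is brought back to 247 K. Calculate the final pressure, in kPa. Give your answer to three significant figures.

For a diatomic ideal gas γ = 7/5.
Adiabatic step (PV^γ = const): P₂ = 62.1×(1/14)^(7/5) = 1.544 kPa; T₂ = 247×(1/14)^(2/5) = 85.95 K.
Isochoric: P₃ = P₂(T₃/T₂) = 1.544 × (247/85.95) = 4.436 kPa.

P₃ ≈ 4.44 kPa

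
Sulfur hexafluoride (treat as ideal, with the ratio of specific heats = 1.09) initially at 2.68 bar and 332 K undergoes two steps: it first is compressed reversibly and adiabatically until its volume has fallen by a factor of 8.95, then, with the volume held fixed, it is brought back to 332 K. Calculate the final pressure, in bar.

Adiabatic step (PV^γ = const): P₂ = 2.68×8.95^(1.09) = 29.22 bar; T₂ = 332×8.95^(0.09) = 404.4 K.
Isochoric: P₃ = P₂(T₃/T₂) = 29.22 × (332/404.4) = 23.99 bar.

P₃ ≈ 24.0 bar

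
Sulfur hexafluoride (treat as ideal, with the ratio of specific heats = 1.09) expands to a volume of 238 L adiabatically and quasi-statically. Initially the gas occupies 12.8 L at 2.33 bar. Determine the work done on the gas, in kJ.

W ≈ -7.66 kJ

P₂ = P₁(V₁/V₂)^γ = 2.33×(12.8/238)^(1.09) = 0.09633 bar.
For a reversible adiabat, W_by_gas = (P₁V₁ − P₂V₂)/(γ−1).
W_by = (233000×0.0128 − 9633×0.238) / (0.09) = 7665 J.
W_on_gas = −W_by = -7665 J.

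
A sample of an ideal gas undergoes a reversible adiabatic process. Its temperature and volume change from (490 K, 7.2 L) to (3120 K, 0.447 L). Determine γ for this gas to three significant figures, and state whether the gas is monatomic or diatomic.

γ ≈ 1.67; monatomic

TV^(γ−1) = const ⇒ γ − 1 = ln(T₂/T₁) / ln(V₁/V₂).
γ = 1 + ln(3120/490) / ln(7.2/0.447) = 1.666.
γ ≈ 1.67 is close to 5/3, so the gas is monatomic.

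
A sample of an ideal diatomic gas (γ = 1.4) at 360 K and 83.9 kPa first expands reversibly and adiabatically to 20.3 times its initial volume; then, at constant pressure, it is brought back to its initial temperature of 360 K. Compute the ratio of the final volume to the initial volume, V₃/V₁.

Adiabatic step: V₂/V₁ = 20.3; T₂ = T₁·(1/20.3)^(0.4) = 108 K.
Isobaric step: V₃/V₂ = T₃/T₂ = 360/108.
V₃/V₁ = (V₂/V₁)(V₃/V₂) = 20.3 × (360/108) = 67.69.

V₃/V₁ ≈ 67.7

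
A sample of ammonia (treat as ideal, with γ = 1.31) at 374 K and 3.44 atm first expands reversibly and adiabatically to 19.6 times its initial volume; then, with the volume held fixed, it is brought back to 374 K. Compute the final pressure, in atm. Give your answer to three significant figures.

P₃ ≈ 0.176 atm

Adiabatic step (PV^γ = const): P₂ = 3.44×(1/19.6)^(1.31) = 0.06978 atm; T₂ = 374×(1/19.6)^(0.31) = 148.7 K.
Isochoric: P₃ = P₂(T₃/T₂) = 0.06978 × (374/148.7) = 0.1755 atm.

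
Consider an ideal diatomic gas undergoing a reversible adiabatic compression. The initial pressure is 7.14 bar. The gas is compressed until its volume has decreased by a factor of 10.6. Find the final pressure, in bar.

P₂ ≈ 195 bar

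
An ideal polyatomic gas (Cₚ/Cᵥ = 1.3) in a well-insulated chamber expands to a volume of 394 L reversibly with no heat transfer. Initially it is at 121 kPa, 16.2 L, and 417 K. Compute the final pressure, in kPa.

Adiabatic: P₁V₁^γ = P₂V₂^γ ⇒ P₂ = P₁ (V₁/V₂)^γ.
P₂ = 121 × (16.2/394)^(1.3) = 1.91 kPa.

P₂ ≈ 1.91 kPa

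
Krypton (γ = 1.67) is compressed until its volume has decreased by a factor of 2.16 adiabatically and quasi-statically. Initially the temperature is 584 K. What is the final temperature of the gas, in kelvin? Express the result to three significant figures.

For a reversible adiabat TV^(γ−1) is constant, so T₂ = T₁ (V₁/V₂)^(γ−1).
T₂ = 584 × 2.16^(0.67) = 978.4 K.

T₂ ≈ 978 K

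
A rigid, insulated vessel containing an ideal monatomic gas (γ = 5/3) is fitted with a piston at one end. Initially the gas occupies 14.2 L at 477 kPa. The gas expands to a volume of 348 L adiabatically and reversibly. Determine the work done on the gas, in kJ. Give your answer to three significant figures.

P₂ = P₁(V₁/V₂)^γ = 477×(14.2/348)^(5/3) = 2.307 kPa.
For a reversible adiabat, W_by_gas = (P₁V₁ − P₂V₂)/(γ−1).
W_by = (477000×0.0142 − 2307×0.348) / (2/3) = 8956 J.
W_on_gas = −W_by = -8956 J.

W ≈ -8.96 kJ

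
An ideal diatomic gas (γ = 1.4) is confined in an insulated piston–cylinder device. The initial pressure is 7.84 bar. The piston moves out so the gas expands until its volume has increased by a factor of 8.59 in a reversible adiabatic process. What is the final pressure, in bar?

P₂ ≈ 0.386 bar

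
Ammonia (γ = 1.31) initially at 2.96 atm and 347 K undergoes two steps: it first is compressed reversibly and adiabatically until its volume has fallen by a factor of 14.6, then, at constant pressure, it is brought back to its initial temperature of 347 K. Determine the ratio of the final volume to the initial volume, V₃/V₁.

V₃/V₁ ≈ 0.0298

Adiabatic step: V₂/V₁ = 0.06849; T₂ = T₁·14.6^(0.31) = 796.7 K.
Isobaric step: V₃/V₂ = T₃/T₂ = 347/796.7.
V₃/V₁ = (V₂/V₁)(V₃/V₂) = 0.06849 × (347/796.7) = 0.02983.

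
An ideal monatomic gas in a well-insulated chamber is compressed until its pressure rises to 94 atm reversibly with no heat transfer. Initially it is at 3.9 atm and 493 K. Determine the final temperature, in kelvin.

T₂ ≈ 1760 K

Adiabatic: T₂/T₁ = (P₂/P₁)^((γ−1)/γ).
For a monatomic ideal gas γ = 5/3, so (γ−1)/γ = 2/5.
T₂ = 493 × (94/3.9)^(2/5) = 1761 K.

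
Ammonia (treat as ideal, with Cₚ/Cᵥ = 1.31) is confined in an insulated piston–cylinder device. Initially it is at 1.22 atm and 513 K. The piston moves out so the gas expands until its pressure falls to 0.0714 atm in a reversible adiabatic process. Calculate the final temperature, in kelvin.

T₂ ≈ 262 K

Along an adiabat T P^((1−γ)/γ) is constant, so T₂ = T₁ (P₂/P₁)^((γ−1)/γ).
T₂ = 513 × (0.0714/1.22)^(0.237) = 262.1 K.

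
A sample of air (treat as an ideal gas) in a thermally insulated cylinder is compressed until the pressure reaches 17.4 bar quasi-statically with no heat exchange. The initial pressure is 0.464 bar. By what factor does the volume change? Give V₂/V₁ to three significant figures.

From PV^γ = const, V₂/V₁ = (P₁/P₂)^(1/γ).
For a diatomic ideal gas γ = 7/5.
V₂/V₁ = (0.464/17.4)^(5/7) = 0.07511.

V₂/V₁ ≈ 0.0751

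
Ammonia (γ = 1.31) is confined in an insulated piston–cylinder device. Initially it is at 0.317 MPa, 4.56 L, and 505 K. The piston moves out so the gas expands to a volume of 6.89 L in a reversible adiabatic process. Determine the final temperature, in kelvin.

Adiabatic: T₁V₁^(γ−1) = T₂V₂^(γ−1) ⇒ T₂ = T₁ (V₁/V₂)^(γ−1).
T₂ = 505 × (4.56/6.89)^(0.31) = 444.3 K.

T₂ ≈ 444 K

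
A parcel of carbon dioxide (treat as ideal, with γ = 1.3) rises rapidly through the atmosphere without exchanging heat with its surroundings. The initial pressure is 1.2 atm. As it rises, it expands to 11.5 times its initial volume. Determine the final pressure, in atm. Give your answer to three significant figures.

P₂ ≈ 0.0502 atm

Since PV^γ is constant along a reversible adiabat, P₂ = P₁ (V₁/V₂)^γ.
P₂ = 1.2 × (1/11.5)^(1.3) = 0.05015 atm.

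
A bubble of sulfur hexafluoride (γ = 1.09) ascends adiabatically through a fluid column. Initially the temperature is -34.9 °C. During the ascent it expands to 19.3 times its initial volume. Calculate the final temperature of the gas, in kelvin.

T₂ ≈ 183 K

For a reversible adiabat TV^(γ−1) is constant, so T₂ = T₁ (V₁/V₂)^(γ−1).
T₁ = -34.9 °C = 238.2 K.
T₂ = 238.2 × (1/19.3)^(0.09) = 182.5 K.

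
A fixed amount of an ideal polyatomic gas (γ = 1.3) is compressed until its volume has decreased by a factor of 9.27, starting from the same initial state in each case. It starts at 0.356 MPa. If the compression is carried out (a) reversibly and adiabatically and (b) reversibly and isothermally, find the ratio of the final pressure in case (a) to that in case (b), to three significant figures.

P_adiabatic / P_isothermal ≈ 1.95

Isothermal: P_b = P₁(V₁/V₂) = 0.356×9.27.
Adiabatic: P_a = P₁(V₁/V₂)^γ = 0.356×9.27^(1.3).
P_a/P_b = (V₁/V₂)^(γ−1) = 9.27^(0.3) = 1.95.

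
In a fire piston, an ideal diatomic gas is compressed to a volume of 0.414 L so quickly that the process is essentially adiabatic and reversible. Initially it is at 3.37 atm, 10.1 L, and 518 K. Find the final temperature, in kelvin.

T₂ ≈ 1860 K

Adiabatic: T₁V₁^(γ−1) = T₂V₂^(γ−1) ⇒ T₂ = T₁ (V₁/V₂)^(γ−1).
γ = 7/5 for a diatomic ideal gas.
T₂ = 518 × (10.1/0.414)^(2/5) = 1859 K.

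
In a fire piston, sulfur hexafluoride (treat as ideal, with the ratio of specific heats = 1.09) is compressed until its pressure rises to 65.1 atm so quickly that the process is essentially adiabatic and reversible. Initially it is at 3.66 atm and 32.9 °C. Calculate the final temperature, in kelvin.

T₂ ≈ 388 K

Adiabatic: T₂/T₁ = (P₂/P₁)^((γ−1)/γ).
T₁ = 32.9 °C = 306 K.
T₂ = 306 × (65.1/3.66)^(0.0826) = 388.2 K.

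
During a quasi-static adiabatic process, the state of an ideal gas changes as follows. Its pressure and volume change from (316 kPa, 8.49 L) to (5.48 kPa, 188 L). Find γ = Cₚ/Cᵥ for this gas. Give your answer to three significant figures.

γ ≈ 1.31

PV^γ = const ⇒ γ = ln(P₂/P₁) / ln(V₁/V₂).
γ = ln(5.48/316) / ln(8.49/188) = 1.309.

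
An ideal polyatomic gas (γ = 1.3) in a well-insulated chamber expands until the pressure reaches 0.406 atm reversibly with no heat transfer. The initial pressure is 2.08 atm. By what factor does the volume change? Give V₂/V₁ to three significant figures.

V₂/V₁ ≈ 3.51

From PV^γ = const, V₂/V₁ = (P₁/P₂)^(1/γ).
V₂/V₁ = (2.08/0.406)^(0.769) = 3.514.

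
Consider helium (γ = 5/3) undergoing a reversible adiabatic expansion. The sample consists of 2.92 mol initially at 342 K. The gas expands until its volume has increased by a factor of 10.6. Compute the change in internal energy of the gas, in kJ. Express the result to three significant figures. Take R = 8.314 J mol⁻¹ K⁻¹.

ΔU ≈ -9.87 kJ

Adiabatic: T₁V₁^(γ−1) = T₂V₂^(γ−1) ⇒ T₂ = T₁ (V₁/V₂)^(γ−1).
T₂ = 342 × (1/10.6)^(2/3) = 70.87 K.
Q = 0, so ΔU = W_on_gas = nCᵥΔT with Cᵥ = R/(γ−1) = 12.47 J/(mol·K).
ΔU = 2.92 × 12.47 × (70.87 − 342) = -9873 J.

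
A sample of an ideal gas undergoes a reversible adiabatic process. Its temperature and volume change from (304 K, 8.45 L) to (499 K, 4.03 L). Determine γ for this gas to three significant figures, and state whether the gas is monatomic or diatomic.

γ ≈ 1.67; monatomic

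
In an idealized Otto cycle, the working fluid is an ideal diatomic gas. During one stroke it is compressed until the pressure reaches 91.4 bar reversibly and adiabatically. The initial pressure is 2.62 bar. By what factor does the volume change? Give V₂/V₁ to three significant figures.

V₂/V₁ ≈ 0.0791

From PV^γ = const, V₂/V₁ = (P₁/P₂)^(1/γ).
For a diatomic ideal gas γ = 7/5.
V₂/V₁ = (2.62/91.4)^(5/7) = 0.07909.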